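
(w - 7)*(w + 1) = w^2 - 6*w - 7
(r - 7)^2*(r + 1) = r^3 - 13*r^2 + 35*r + 49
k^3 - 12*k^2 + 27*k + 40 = (k - 8)*(k - 5)*(k + 1)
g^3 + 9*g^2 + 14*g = g*(g + 2)*(g + 7)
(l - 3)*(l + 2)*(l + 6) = l^3 + 5*l^2 - 12*l - 36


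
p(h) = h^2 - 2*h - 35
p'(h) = 2*h - 2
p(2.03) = -34.94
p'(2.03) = 2.06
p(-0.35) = -34.18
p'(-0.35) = -2.70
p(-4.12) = -9.79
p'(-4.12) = -10.24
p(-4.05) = -10.50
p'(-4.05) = -10.10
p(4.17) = -25.95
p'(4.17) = 6.34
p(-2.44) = -24.17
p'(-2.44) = -6.88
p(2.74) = -32.97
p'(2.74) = 3.48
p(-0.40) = -34.04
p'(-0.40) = -2.80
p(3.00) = -32.00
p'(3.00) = 4.00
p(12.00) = 85.00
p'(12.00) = 22.00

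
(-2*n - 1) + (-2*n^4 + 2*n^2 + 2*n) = -2*n^4 + 2*n^2 - 1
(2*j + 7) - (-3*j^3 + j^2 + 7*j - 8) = 3*j^3 - j^2 - 5*j + 15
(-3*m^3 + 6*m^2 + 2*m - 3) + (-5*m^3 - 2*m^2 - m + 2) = -8*m^3 + 4*m^2 + m - 1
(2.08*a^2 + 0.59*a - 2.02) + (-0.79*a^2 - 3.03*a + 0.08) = 1.29*a^2 - 2.44*a - 1.94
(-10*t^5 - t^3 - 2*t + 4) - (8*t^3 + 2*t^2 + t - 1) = -10*t^5 - 9*t^3 - 2*t^2 - 3*t + 5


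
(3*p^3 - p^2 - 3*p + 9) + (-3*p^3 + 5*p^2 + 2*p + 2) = 4*p^2 - p + 11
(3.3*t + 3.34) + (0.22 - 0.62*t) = 2.68*t + 3.56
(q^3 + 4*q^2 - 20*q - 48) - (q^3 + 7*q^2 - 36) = -3*q^2 - 20*q - 12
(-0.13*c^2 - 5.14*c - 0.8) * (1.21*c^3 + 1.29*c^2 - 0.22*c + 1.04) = -0.1573*c^5 - 6.3871*c^4 - 7.57*c^3 - 0.0364*c^2 - 5.1696*c - 0.832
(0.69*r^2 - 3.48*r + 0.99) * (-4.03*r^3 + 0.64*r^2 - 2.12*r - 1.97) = -2.7807*r^5 + 14.466*r^4 - 7.6797*r^3 + 6.6519*r^2 + 4.7568*r - 1.9503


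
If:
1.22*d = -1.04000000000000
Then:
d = -0.85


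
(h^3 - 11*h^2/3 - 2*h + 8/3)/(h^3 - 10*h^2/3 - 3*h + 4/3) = (3*h - 2)/(3*h - 1)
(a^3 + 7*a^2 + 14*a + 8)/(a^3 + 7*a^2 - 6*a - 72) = (a^2 + 3*a + 2)/(a^2 + 3*a - 18)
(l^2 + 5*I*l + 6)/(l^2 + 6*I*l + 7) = (l + 6*I)/(l + 7*I)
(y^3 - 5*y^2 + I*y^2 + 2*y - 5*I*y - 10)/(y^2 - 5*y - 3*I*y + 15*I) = (y^2 + I*y + 2)/(y - 3*I)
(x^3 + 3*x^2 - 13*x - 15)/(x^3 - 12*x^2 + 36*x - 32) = (x^3 + 3*x^2 - 13*x - 15)/(x^3 - 12*x^2 + 36*x - 32)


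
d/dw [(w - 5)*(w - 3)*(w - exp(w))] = (1 - exp(w))*(w - 5)*(w - 3) + (w - 5)*(w - exp(w)) + (w - 3)*(w - exp(w))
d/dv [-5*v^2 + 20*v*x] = -10*v + 20*x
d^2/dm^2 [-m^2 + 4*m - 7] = -2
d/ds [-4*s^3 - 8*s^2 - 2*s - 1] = -12*s^2 - 16*s - 2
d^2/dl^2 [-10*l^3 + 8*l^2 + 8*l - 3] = 16 - 60*l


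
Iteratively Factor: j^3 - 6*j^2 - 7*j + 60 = (j - 4)*(j^2 - 2*j - 15) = (j - 4)*(j + 3)*(j - 5)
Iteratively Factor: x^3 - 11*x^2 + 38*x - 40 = (x - 5)*(x^2 - 6*x + 8) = (x - 5)*(x - 2)*(x - 4)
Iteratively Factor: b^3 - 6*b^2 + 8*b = (b - 2)*(b^2 - 4*b) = b*(b - 2)*(b - 4)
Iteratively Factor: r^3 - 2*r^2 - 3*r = (r)*(r^2 - 2*r - 3) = r*(r - 3)*(r + 1)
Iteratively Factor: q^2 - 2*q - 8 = (q - 4)*(q + 2)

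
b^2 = b^2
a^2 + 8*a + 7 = (a + 1)*(a + 7)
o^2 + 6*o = o*(o + 6)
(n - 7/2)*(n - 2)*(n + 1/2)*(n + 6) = n^4 + n^3 - 103*n^2/4 + 29*n + 21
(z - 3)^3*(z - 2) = z^4 - 11*z^3 + 45*z^2 - 81*z + 54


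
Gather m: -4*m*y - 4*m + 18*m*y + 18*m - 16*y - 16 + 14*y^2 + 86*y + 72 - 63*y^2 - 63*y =m*(14*y + 14) - 49*y^2 + 7*y + 56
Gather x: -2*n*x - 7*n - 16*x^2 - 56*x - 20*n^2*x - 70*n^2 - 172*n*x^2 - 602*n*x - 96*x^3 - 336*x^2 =-70*n^2 - 7*n - 96*x^3 + x^2*(-172*n - 352) + x*(-20*n^2 - 604*n - 56)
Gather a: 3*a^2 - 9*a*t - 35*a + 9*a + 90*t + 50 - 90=3*a^2 + a*(-9*t - 26) + 90*t - 40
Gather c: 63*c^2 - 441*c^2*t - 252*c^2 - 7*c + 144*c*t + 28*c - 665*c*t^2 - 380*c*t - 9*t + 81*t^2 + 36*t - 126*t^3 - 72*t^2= c^2*(-441*t - 189) + c*(-665*t^2 - 236*t + 21) - 126*t^3 + 9*t^2 + 27*t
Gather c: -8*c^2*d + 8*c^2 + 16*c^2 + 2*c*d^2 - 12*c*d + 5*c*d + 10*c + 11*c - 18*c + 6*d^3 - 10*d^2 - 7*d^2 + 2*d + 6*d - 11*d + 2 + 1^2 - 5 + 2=c^2*(24 - 8*d) + c*(2*d^2 - 7*d + 3) + 6*d^3 - 17*d^2 - 3*d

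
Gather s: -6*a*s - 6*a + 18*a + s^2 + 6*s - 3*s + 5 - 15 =12*a + s^2 + s*(3 - 6*a) - 10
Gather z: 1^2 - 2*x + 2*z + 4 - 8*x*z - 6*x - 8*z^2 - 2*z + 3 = -8*x*z - 8*x - 8*z^2 + 8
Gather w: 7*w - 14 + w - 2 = 8*w - 16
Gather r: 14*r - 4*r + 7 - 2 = 10*r + 5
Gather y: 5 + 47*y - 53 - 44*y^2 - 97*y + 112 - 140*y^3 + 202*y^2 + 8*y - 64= -140*y^3 + 158*y^2 - 42*y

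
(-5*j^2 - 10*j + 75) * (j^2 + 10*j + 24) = -5*j^4 - 60*j^3 - 145*j^2 + 510*j + 1800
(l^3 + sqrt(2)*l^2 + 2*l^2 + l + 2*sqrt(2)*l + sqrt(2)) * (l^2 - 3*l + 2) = l^5 - l^4 + sqrt(2)*l^4 - 3*l^3 - sqrt(2)*l^3 - 3*sqrt(2)*l^2 + l^2 + sqrt(2)*l + 2*l + 2*sqrt(2)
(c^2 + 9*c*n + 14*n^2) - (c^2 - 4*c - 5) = 9*c*n + 4*c + 14*n^2 + 5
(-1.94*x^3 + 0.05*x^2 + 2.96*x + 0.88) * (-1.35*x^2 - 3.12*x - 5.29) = 2.619*x^5 + 5.9853*x^4 + 6.1106*x^3 - 10.6877*x^2 - 18.404*x - 4.6552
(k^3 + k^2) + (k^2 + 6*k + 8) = k^3 + 2*k^2 + 6*k + 8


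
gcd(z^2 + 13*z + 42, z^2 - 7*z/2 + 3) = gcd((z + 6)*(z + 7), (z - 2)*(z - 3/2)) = 1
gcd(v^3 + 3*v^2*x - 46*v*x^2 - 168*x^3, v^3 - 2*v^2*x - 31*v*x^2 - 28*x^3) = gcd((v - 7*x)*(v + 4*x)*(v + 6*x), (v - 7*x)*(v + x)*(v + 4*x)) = -v^2 + 3*v*x + 28*x^2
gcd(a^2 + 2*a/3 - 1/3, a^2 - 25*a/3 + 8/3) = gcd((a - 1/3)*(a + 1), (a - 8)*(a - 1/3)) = a - 1/3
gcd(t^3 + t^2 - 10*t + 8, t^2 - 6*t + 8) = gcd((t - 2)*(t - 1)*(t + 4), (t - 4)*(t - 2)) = t - 2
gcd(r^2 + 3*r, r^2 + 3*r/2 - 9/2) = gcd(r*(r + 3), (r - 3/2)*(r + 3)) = r + 3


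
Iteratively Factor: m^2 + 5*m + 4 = (m + 1)*(m + 4)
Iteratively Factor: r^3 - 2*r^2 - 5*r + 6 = (r - 1)*(r^2 - r - 6) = (r - 1)*(r + 2)*(r - 3)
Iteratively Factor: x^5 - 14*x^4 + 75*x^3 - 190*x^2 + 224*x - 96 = (x - 3)*(x^4 - 11*x^3 + 42*x^2 - 64*x + 32) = (x - 4)*(x - 3)*(x^3 - 7*x^2 + 14*x - 8) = (x - 4)*(x - 3)*(x - 1)*(x^2 - 6*x + 8) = (x - 4)^2*(x - 3)*(x - 1)*(x - 2)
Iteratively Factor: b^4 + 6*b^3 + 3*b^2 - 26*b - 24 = (b + 3)*(b^3 + 3*b^2 - 6*b - 8) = (b + 1)*(b + 3)*(b^2 + 2*b - 8) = (b - 2)*(b + 1)*(b + 3)*(b + 4)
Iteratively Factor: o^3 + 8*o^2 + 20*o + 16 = (o + 2)*(o^2 + 6*o + 8) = (o + 2)^2*(o + 4)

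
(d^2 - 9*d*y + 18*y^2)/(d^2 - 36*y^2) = (d - 3*y)/(d + 6*y)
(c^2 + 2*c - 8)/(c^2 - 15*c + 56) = (c^2 + 2*c - 8)/(c^2 - 15*c + 56)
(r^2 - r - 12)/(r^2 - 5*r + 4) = (r + 3)/(r - 1)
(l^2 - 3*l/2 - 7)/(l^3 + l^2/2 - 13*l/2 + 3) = (2*l^2 - 3*l - 14)/(2*l^3 + l^2 - 13*l + 6)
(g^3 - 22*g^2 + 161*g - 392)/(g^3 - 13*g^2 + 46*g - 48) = (g^2 - 14*g + 49)/(g^2 - 5*g + 6)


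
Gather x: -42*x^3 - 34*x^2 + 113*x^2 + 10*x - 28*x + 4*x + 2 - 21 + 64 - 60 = -42*x^3 + 79*x^2 - 14*x - 15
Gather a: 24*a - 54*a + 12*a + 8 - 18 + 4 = -18*a - 6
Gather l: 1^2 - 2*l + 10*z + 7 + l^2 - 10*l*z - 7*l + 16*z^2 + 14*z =l^2 + l*(-10*z - 9) + 16*z^2 + 24*z + 8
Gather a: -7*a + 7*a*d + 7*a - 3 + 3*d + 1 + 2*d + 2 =7*a*d + 5*d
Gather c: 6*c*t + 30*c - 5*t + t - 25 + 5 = c*(6*t + 30) - 4*t - 20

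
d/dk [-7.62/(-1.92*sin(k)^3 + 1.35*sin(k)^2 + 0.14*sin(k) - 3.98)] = (-43.8912*sin(k)^2 + 20.574*sin(k) + 1.0668)*cos(k)/(1.92*sin(k)^3 - 1.35*sin(k)^2 - 0.14*sin(k) + 3.98)^2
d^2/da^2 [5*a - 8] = 0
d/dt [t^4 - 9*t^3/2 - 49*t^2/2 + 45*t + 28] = 4*t^3 - 27*t^2/2 - 49*t + 45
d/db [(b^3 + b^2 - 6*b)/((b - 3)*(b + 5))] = (b^4 + 4*b^3 - 37*b^2 - 30*b + 90)/(b^4 + 4*b^3 - 26*b^2 - 60*b + 225)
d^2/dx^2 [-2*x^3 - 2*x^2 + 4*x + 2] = -12*x - 4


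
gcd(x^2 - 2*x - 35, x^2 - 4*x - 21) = x - 7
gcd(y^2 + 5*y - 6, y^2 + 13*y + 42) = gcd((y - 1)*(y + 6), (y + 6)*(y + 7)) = y + 6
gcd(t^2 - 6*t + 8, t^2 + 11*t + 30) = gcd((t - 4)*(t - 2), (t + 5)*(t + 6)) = 1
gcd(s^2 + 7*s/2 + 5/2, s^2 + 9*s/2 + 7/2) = s + 1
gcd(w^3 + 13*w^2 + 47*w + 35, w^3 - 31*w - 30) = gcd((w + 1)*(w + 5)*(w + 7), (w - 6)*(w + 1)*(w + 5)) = w^2 + 6*w + 5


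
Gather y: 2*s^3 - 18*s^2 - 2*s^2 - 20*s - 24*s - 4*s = 2*s^3 - 20*s^2 - 48*s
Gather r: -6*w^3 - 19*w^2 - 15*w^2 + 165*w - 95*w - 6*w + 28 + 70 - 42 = -6*w^3 - 34*w^2 + 64*w + 56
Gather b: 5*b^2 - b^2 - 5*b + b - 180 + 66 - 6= 4*b^2 - 4*b - 120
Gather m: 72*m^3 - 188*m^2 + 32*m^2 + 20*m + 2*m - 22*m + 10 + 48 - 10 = 72*m^3 - 156*m^2 + 48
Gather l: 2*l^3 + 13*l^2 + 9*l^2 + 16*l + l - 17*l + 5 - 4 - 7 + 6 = 2*l^3 + 22*l^2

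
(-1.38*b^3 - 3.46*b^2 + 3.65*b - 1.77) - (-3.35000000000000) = -1.38*b^3 - 3.46*b^2 + 3.65*b + 1.58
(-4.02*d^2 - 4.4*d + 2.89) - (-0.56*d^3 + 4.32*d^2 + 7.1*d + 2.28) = 0.56*d^3 - 8.34*d^2 - 11.5*d + 0.61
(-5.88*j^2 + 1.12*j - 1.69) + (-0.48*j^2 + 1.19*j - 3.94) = -6.36*j^2 + 2.31*j - 5.63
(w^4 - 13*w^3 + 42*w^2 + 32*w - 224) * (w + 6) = w^5 - 7*w^4 - 36*w^3 + 284*w^2 - 32*w - 1344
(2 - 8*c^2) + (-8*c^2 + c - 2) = -16*c^2 + c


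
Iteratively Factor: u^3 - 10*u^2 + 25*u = (u - 5)*(u^2 - 5*u) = (u - 5)^2*(u)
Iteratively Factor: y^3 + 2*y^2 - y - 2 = (y - 1)*(y^2 + 3*y + 2) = (y - 1)*(y + 1)*(y + 2)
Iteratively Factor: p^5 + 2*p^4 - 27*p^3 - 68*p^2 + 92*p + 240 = (p + 4)*(p^4 - 2*p^3 - 19*p^2 + 8*p + 60) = (p + 2)*(p + 4)*(p^3 - 4*p^2 - 11*p + 30) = (p - 5)*(p + 2)*(p + 4)*(p^2 + p - 6) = (p - 5)*(p + 2)*(p + 3)*(p + 4)*(p - 2)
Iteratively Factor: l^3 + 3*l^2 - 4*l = (l - 1)*(l^2 + 4*l) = l*(l - 1)*(l + 4)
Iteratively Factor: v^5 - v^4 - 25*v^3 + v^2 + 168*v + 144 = (v - 4)*(v^4 + 3*v^3 - 13*v^2 - 51*v - 36) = (v - 4)*(v + 3)*(v^3 - 13*v - 12) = (v - 4)*(v + 1)*(v + 3)*(v^2 - v - 12) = (v - 4)^2*(v + 1)*(v + 3)*(v + 3)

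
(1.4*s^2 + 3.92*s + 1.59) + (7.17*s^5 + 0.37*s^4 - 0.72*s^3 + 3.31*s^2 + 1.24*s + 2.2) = 7.17*s^5 + 0.37*s^4 - 0.72*s^3 + 4.71*s^2 + 5.16*s + 3.79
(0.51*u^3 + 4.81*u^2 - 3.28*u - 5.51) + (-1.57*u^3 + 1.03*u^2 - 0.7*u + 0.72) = -1.06*u^3 + 5.84*u^2 - 3.98*u - 4.79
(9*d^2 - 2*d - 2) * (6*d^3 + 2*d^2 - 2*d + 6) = 54*d^5 + 6*d^4 - 34*d^3 + 54*d^2 - 8*d - 12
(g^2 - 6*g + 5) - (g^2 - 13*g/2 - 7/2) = g/2 + 17/2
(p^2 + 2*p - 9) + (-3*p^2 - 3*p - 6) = -2*p^2 - p - 15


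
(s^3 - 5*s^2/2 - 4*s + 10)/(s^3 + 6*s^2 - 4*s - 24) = (s - 5/2)/(s + 6)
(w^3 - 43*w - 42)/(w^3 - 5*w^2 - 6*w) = (w^2 - w - 42)/(w*(w - 6))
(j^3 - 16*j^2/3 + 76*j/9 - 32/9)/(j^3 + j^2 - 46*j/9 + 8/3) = (3*j^2 - 14*j + 16)/(3*j^2 + 5*j - 12)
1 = 1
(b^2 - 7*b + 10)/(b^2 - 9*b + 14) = (b - 5)/(b - 7)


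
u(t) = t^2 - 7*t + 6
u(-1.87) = 22.59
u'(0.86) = -5.28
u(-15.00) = 336.00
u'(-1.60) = -10.20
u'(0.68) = -5.64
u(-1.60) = 19.76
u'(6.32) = 5.64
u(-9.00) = 150.00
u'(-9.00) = -25.00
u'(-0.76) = -8.52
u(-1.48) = 18.55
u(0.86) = 0.72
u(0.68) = 1.70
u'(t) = 2*t - 7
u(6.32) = 1.70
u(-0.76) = 11.90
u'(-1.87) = -10.74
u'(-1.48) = -9.96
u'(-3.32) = -13.64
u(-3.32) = 40.26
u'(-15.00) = -37.00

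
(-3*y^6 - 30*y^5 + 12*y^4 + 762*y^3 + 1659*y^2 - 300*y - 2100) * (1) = -3*y^6 - 30*y^5 + 12*y^4 + 762*y^3 + 1659*y^2 - 300*y - 2100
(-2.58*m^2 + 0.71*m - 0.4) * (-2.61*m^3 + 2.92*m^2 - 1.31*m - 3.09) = 6.7338*m^5 - 9.3867*m^4 + 6.497*m^3 + 5.8741*m^2 - 1.6699*m + 1.236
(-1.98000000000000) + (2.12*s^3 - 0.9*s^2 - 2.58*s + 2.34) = 2.12*s^3 - 0.9*s^2 - 2.58*s + 0.36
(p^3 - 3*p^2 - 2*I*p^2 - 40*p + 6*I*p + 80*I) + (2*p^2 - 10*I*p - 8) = p^3 - p^2 - 2*I*p^2 - 40*p - 4*I*p - 8 + 80*I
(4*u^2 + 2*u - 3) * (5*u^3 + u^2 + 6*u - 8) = 20*u^5 + 14*u^4 + 11*u^3 - 23*u^2 - 34*u + 24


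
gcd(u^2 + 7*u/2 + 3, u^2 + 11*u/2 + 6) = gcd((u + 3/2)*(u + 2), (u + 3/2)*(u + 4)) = u + 3/2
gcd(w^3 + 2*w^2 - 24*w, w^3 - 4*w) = w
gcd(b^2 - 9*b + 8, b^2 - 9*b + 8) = b^2 - 9*b + 8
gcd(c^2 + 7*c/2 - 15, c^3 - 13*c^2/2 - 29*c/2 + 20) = 1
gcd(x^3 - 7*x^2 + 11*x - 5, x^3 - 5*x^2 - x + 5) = x^2 - 6*x + 5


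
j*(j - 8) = j^2 - 8*j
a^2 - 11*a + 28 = (a - 7)*(a - 4)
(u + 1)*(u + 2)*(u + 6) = u^3 + 9*u^2 + 20*u + 12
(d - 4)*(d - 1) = d^2 - 5*d + 4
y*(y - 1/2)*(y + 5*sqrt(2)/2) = y^3 - y^2/2 + 5*sqrt(2)*y^2/2 - 5*sqrt(2)*y/4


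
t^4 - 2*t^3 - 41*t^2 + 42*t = t*(t - 7)*(t - 1)*(t + 6)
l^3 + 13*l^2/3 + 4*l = l*(l + 4/3)*(l + 3)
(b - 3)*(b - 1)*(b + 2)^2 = b^4 - 9*b^2 - 4*b + 12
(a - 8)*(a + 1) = a^2 - 7*a - 8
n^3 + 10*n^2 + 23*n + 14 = (n + 1)*(n + 2)*(n + 7)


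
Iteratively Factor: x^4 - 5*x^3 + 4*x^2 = (x)*(x^3 - 5*x^2 + 4*x) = x*(x - 1)*(x^2 - 4*x) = x*(x - 4)*(x - 1)*(x)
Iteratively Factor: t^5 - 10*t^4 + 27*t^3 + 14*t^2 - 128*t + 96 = (t - 4)*(t^4 - 6*t^3 + 3*t^2 + 26*t - 24) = (t - 4)*(t - 1)*(t^3 - 5*t^2 - 2*t + 24) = (t - 4)*(t - 3)*(t - 1)*(t^2 - 2*t - 8) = (t - 4)^2*(t - 3)*(t - 1)*(t + 2)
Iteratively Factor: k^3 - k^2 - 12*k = (k + 3)*(k^2 - 4*k) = (k - 4)*(k + 3)*(k)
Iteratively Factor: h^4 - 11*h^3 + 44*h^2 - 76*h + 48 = (h - 2)*(h^3 - 9*h^2 + 26*h - 24) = (h - 2)^2*(h^2 - 7*h + 12) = (h - 3)*(h - 2)^2*(h - 4)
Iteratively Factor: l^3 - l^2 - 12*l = (l)*(l^2 - l - 12) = l*(l - 4)*(l + 3)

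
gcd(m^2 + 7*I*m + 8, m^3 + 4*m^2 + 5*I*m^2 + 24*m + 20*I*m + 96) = m + 8*I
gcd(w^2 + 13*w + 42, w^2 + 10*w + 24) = w + 6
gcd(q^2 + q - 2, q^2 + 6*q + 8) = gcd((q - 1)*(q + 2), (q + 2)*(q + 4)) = q + 2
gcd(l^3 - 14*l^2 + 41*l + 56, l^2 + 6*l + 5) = l + 1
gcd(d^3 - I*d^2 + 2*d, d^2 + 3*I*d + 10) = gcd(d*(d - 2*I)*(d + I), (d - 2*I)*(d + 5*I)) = d - 2*I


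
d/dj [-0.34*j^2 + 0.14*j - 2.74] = 0.14 - 0.68*j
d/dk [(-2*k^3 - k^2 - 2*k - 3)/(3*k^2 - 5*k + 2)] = (-6*k^4 + 20*k^3 - k^2 + 14*k - 19)/(9*k^4 - 30*k^3 + 37*k^2 - 20*k + 4)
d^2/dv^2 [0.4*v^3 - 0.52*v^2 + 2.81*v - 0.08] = 2.4*v - 1.04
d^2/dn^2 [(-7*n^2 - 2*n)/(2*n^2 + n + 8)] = 12*(n^3 + 56*n^2 + 16*n - 72)/(8*n^6 + 12*n^5 + 102*n^4 + 97*n^3 + 408*n^2 + 192*n + 512)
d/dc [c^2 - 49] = 2*c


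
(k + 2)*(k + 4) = k^2 + 6*k + 8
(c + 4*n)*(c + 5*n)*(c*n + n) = c^3*n + 9*c^2*n^2 + c^2*n + 20*c*n^3 + 9*c*n^2 + 20*n^3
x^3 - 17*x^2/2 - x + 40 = (x - 8)*(x - 5/2)*(x + 2)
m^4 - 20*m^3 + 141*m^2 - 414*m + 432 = (m - 8)*(m - 6)*(m - 3)^2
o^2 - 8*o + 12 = (o - 6)*(o - 2)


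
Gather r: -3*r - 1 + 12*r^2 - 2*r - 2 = 12*r^2 - 5*r - 3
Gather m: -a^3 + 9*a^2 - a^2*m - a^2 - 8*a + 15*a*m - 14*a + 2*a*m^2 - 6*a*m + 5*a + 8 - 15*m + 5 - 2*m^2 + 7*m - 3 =-a^3 + 8*a^2 - 17*a + m^2*(2*a - 2) + m*(-a^2 + 9*a - 8) + 10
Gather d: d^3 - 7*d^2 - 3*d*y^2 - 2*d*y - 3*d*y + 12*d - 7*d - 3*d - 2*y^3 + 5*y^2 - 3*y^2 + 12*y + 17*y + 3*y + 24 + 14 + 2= d^3 - 7*d^2 + d*(-3*y^2 - 5*y + 2) - 2*y^3 + 2*y^2 + 32*y + 40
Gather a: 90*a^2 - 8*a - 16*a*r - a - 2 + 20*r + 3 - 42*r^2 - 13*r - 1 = 90*a^2 + a*(-16*r - 9) - 42*r^2 + 7*r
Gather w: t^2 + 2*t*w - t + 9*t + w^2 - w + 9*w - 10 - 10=t^2 + 8*t + w^2 + w*(2*t + 8) - 20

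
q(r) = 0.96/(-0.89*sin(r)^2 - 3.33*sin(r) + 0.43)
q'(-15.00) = -0.32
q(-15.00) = 0.43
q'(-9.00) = -0.83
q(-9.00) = 0.58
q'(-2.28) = -0.21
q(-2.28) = 0.39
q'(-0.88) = 0.20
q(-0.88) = 0.39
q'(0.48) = 2.10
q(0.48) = -0.74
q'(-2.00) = -0.09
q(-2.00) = 0.35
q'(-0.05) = 8.80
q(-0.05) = 1.62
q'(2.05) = -0.21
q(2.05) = -0.30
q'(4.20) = -0.12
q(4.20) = 0.36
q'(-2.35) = -0.25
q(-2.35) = 0.41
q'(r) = 0.96*(1.78*sin(r)*cos(r) + 3.33*cos(r))/(-0.89*sin(r)^2 - 3.33*sin(r) + 0.43)^2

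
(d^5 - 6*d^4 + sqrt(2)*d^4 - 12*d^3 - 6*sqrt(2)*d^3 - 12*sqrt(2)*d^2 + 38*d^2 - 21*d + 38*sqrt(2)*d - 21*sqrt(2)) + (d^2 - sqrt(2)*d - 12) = d^5 - 6*d^4 + sqrt(2)*d^4 - 12*d^3 - 6*sqrt(2)*d^3 - 12*sqrt(2)*d^2 + 39*d^2 - 21*d + 37*sqrt(2)*d - 21*sqrt(2) - 12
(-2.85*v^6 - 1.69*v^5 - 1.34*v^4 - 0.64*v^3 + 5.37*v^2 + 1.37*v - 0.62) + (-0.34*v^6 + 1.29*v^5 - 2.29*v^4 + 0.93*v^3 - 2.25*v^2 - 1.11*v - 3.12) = -3.19*v^6 - 0.4*v^5 - 3.63*v^4 + 0.29*v^3 + 3.12*v^2 + 0.26*v - 3.74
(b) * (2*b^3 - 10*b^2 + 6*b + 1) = 2*b^4 - 10*b^3 + 6*b^2 + b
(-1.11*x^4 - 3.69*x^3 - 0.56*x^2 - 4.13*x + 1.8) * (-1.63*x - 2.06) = 1.8093*x^5 + 8.3013*x^4 + 8.5142*x^3 + 7.8855*x^2 + 5.5738*x - 3.708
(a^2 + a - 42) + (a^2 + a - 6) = 2*a^2 + 2*a - 48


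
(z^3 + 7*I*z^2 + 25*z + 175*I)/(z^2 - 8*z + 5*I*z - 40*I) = (z^2 + 2*I*z + 35)/(z - 8)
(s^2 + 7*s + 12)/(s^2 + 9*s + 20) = (s + 3)/(s + 5)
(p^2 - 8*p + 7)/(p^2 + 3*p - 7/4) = 4*(p^2 - 8*p + 7)/(4*p^2 + 12*p - 7)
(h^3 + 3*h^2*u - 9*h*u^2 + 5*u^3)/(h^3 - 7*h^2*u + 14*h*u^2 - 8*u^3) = (h^2 + 4*h*u - 5*u^2)/(h^2 - 6*h*u + 8*u^2)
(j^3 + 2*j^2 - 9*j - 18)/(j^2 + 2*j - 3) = (j^2 - j - 6)/(j - 1)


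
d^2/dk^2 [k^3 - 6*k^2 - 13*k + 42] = 6*k - 12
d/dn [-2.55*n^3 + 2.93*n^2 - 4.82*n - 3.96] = -7.65*n^2 + 5.86*n - 4.82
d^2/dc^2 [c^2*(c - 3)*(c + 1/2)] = 12*c^2 - 15*c - 3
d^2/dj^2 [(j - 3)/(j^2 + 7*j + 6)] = 2*((j - 3)*(2*j + 7)^2 - (3*j + 4)*(j^2 + 7*j + 6))/(j^2 + 7*j + 6)^3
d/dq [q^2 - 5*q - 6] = 2*q - 5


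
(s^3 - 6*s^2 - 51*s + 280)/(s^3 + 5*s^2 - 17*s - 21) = (s^2 - 13*s + 40)/(s^2 - 2*s - 3)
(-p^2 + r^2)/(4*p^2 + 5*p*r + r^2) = (-p + r)/(4*p + r)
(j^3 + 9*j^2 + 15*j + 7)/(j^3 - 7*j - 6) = (j^2 + 8*j + 7)/(j^2 - j - 6)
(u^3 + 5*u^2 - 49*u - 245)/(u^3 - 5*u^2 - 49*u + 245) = (u + 5)/(u - 5)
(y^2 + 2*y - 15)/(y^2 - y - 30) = (y - 3)/(y - 6)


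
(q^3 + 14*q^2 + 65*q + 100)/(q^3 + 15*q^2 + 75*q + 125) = (q + 4)/(q + 5)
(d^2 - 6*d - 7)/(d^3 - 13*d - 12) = (d - 7)/(d^2 - d - 12)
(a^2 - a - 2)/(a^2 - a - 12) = (-a^2 + a + 2)/(-a^2 + a + 12)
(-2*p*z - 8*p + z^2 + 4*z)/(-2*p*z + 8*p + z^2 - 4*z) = (z + 4)/(z - 4)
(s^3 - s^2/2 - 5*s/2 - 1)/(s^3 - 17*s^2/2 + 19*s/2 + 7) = (s + 1)/(s - 7)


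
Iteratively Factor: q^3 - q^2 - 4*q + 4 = (q - 1)*(q^2 - 4) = (q - 1)*(q + 2)*(q - 2)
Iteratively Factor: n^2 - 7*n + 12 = (n - 3)*(n - 4)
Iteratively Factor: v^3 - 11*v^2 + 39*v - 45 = (v - 5)*(v^2 - 6*v + 9) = (v - 5)*(v - 3)*(v - 3)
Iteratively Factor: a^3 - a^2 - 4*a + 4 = (a - 2)*(a^2 + a - 2) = (a - 2)*(a - 1)*(a + 2)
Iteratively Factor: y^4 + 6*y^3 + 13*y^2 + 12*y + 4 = (y + 2)*(y^3 + 4*y^2 + 5*y + 2) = (y + 1)*(y + 2)*(y^2 + 3*y + 2) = (y + 1)*(y + 2)^2*(y + 1)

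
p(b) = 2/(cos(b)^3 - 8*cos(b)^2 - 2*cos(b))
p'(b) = 2*(3*sin(b)*cos(b)^2 - 16*sin(b)*cos(b) - 2*sin(b))/(cos(b)^3 - 8*cos(b)^2 - 2*cos(b))^2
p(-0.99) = -0.60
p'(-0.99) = 1.48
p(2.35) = -0.69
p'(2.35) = 1.82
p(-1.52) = -16.39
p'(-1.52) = 376.12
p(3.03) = -0.29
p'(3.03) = 0.08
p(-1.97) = -4.08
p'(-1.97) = -35.86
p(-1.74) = 19.02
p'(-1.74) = -138.96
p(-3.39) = -0.31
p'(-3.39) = 0.19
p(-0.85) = -0.44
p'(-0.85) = 0.83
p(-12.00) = -0.29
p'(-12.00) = -0.31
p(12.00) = -0.29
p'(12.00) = 0.31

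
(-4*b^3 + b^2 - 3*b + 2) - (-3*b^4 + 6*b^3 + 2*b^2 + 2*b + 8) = 3*b^4 - 10*b^3 - b^2 - 5*b - 6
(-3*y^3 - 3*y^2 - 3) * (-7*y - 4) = 21*y^4 + 33*y^3 + 12*y^2 + 21*y + 12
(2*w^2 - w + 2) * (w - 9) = 2*w^3 - 19*w^2 + 11*w - 18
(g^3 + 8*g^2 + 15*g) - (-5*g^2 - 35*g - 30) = g^3 + 13*g^2 + 50*g + 30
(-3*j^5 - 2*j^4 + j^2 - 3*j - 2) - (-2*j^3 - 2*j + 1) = -3*j^5 - 2*j^4 + 2*j^3 + j^2 - j - 3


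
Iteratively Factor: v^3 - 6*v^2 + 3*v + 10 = (v - 2)*(v^2 - 4*v - 5) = (v - 5)*(v - 2)*(v + 1)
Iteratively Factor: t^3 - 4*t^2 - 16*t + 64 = (t + 4)*(t^2 - 8*t + 16) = (t - 4)*(t + 4)*(t - 4)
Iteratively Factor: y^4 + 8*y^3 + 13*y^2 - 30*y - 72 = (y + 3)*(y^3 + 5*y^2 - 2*y - 24) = (y + 3)^2*(y^2 + 2*y - 8) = (y - 2)*(y + 3)^2*(y + 4)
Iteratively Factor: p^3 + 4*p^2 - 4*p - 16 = (p + 4)*(p^2 - 4) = (p - 2)*(p + 4)*(p + 2)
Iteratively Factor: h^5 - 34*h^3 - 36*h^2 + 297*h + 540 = (h + 3)*(h^4 - 3*h^3 - 25*h^2 + 39*h + 180) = (h - 4)*(h + 3)*(h^3 + h^2 - 21*h - 45) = (h - 5)*(h - 4)*(h + 3)*(h^2 + 6*h + 9) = (h - 5)*(h - 4)*(h + 3)^2*(h + 3)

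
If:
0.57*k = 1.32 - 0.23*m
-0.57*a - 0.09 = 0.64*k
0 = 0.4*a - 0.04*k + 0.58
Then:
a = -1.34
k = 1.06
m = 3.12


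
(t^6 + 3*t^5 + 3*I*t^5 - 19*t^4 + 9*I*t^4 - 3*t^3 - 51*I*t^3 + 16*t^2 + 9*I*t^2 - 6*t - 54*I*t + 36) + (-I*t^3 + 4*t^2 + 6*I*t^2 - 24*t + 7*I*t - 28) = t^6 + 3*t^5 + 3*I*t^5 - 19*t^4 + 9*I*t^4 - 3*t^3 - 52*I*t^3 + 20*t^2 + 15*I*t^2 - 30*t - 47*I*t + 8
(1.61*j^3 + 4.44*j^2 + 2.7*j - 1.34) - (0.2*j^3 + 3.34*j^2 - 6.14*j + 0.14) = 1.41*j^3 + 1.1*j^2 + 8.84*j - 1.48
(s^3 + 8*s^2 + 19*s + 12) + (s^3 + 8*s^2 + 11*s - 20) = 2*s^3 + 16*s^2 + 30*s - 8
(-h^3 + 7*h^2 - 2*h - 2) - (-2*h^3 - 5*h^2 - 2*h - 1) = h^3 + 12*h^2 - 1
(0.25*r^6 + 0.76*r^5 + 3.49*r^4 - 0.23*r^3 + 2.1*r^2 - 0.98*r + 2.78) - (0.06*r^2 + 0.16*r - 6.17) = 0.25*r^6 + 0.76*r^5 + 3.49*r^4 - 0.23*r^3 + 2.04*r^2 - 1.14*r + 8.95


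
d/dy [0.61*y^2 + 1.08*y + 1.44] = 1.22*y + 1.08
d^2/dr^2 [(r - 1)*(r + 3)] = 2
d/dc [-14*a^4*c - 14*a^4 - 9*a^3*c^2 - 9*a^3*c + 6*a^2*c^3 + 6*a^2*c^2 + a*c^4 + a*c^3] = a*(-14*a^3 - 18*a^2*c - 9*a^2 + 18*a*c^2 + 12*a*c + 4*c^3 + 3*c^2)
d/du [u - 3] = 1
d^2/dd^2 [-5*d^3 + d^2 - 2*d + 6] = 2 - 30*d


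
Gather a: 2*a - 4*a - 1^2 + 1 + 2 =2 - 2*a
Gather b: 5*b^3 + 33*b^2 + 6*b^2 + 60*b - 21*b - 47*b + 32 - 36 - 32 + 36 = 5*b^3 + 39*b^2 - 8*b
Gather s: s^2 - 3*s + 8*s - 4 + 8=s^2 + 5*s + 4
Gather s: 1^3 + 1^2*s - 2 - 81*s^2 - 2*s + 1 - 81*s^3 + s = -81*s^3 - 81*s^2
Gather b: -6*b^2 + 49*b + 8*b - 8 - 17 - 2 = -6*b^2 + 57*b - 27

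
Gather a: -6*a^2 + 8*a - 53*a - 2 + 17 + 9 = -6*a^2 - 45*a + 24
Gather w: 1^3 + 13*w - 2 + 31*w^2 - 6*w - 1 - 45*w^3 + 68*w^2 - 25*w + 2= -45*w^3 + 99*w^2 - 18*w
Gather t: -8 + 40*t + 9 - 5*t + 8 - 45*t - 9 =-10*t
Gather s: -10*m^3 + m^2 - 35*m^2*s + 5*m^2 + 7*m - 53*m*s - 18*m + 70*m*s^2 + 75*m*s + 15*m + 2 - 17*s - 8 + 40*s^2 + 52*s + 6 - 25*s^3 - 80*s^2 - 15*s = -10*m^3 + 6*m^2 + 4*m - 25*s^3 + s^2*(70*m - 40) + s*(-35*m^2 + 22*m + 20)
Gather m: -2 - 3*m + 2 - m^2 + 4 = -m^2 - 3*m + 4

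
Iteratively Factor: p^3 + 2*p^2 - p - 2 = (p - 1)*(p^2 + 3*p + 2) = (p - 1)*(p + 2)*(p + 1)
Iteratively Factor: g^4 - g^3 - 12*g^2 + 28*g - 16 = (g - 2)*(g^3 + g^2 - 10*g + 8) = (g - 2)*(g + 4)*(g^2 - 3*g + 2) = (g - 2)^2*(g + 4)*(g - 1)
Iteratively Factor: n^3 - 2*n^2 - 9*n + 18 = (n + 3)*(n^2 - 5*n + 6) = (n - 3)*(n + 3)*(n - 2)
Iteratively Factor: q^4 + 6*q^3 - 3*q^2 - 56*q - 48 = (q + 4)*(q^3 + 2*q^2 - 11*q - 12) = (q - 3)*(q + 4)*(q^2 + 5*q + 4) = (q - 3)*(q + 4)^2*(q + 1)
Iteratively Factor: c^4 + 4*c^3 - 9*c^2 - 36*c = (c - 3)*(c^3 + 7*c^2 + 12*c) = c*(c - 3)*(c^2 + 7*c + 12) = c*(c - 3)*(c + 4)*(c + 3)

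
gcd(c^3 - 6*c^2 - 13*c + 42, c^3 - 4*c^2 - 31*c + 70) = c^2 - 9*c + 14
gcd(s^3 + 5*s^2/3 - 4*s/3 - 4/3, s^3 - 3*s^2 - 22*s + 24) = s - 1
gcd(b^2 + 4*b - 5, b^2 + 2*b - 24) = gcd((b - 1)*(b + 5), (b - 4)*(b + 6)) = 1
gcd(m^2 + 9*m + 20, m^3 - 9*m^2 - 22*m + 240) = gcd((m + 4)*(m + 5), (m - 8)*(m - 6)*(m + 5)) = m + 5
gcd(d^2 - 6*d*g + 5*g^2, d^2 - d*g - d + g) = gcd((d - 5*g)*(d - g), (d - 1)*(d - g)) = d - g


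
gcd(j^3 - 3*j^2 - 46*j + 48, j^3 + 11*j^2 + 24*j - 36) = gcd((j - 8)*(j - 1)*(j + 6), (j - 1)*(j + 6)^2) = j^2 + 5*j - 6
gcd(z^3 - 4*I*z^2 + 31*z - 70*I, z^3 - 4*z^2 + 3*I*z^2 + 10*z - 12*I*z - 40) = z^2 + 3*I*z + 10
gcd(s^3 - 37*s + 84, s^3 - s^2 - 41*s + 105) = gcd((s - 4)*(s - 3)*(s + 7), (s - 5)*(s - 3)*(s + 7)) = s^2 + 4*s - 21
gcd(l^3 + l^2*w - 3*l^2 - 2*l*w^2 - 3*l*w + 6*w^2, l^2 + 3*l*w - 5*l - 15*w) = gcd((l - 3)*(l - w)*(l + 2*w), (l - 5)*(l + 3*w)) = 1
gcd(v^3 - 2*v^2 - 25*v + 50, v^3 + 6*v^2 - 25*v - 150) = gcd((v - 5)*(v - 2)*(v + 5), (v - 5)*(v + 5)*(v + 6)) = v^2 - 25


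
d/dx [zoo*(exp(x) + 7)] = zoo*exp(x)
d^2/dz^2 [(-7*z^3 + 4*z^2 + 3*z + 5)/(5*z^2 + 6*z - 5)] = 2*(-472*z^3 + 1305*z^2 + 150*z + 495)/(125*z^6 + 450*z^5 + 165*z^4 - 684*z^3 - 165*z^2 + 450*z - 125)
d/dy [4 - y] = -1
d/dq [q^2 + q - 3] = 2*q + 1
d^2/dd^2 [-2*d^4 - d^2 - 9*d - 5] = -24*d^2 - 2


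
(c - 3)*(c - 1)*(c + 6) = c^3 + 2*c^2 - 21*c + 18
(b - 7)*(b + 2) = b^2 - 5*b - 14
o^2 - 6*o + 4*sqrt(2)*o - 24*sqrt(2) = (o - 6)*(o + 4*sqrt(2))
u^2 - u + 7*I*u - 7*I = (u - 1)*(u + 7*I)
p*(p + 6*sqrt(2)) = p^2 + 6*sqrt(2)*p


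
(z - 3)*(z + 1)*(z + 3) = z^3 + z^2 - 9*z - 9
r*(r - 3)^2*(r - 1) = r^4 - 7*r^3 + 15*r^2 - 9*r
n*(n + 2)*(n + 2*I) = n^3 + 2*n^2 + 2*I*n^2 + 4*I*n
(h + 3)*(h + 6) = h^2 + 9*h + 18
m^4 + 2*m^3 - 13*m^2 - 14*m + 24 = (m - 3)*(m - 1)*(m + 2)*(m + 4)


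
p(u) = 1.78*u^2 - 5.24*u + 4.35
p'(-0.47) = -6.91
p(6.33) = 42.50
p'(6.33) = 17.29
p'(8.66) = 25.59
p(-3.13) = 38.19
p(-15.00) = 483.45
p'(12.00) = 37.48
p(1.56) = 0.51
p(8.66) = 92.46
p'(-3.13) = -16.38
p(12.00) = 197.79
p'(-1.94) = -12.15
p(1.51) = 0.50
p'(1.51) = 0.14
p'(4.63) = 11.24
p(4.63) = 18.25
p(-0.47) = 7.21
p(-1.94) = 21.21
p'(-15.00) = -58.64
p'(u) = 3.56*u - 5.24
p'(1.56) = 0.31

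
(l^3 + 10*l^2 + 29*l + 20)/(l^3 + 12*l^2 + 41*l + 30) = (l + 4)/(l + 6)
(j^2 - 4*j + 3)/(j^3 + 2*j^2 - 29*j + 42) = (j - 1)/(j^2 + 5*j - 14)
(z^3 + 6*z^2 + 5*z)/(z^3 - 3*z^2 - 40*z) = (z + 1)/(z - 8)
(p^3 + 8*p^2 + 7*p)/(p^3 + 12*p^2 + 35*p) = (p + 1)/(p + 5)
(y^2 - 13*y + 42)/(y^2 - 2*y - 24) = (y - 7)/(y + 4)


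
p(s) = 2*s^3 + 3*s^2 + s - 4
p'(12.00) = 937.00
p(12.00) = 3896.00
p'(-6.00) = 181.00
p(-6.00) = -334.00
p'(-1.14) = 1.96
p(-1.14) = -4.20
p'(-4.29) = 85.68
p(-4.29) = -110.98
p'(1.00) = 13.00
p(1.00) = 2.00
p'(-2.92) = 34.64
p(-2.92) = -31.13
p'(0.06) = 1.38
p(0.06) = -3.93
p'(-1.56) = 6.24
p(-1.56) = -5.85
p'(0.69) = 8.00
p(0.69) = -1.22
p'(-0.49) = -0.50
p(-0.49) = -4.00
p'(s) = 6*s^2 + 6*s + 1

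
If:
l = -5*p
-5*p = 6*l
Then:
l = 0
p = 0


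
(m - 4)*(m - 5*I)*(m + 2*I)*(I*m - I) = I*m^4 + 3*m^3 - 5*I*m^3 - 15*m^2 + 14*I*m^2 + 12*m - 50*I*m + 40*I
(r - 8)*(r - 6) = r^2 - 14*r + 48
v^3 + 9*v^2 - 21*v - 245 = (v - 5)*(v + 7)^2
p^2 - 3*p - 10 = (p - 5)*(p + 2)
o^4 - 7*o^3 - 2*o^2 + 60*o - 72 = (o - 6)*(o - 2)^2*(o + 3)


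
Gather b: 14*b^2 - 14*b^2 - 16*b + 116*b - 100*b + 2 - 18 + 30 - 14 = 0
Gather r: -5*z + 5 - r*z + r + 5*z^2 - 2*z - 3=r*(1 - z) + 5*z^2 - 7*z + 2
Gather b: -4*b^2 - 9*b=-4*b^2 - 9*b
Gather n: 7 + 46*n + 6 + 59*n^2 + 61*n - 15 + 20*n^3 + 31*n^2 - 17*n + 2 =20*n^3 + 90*n^2 + 90*n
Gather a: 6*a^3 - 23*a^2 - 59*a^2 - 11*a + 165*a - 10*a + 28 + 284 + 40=6*a^3 - 82*a^2 + 144*a + 352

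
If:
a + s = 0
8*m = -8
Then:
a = -s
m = -1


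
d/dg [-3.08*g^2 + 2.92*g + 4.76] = 2.92 - 6.16*g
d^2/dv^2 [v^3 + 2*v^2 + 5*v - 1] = 6*v + 4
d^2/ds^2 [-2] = 0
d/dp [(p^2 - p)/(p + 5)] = (p^2 + 10*p - 5)/(p^2 + 10*p + 25)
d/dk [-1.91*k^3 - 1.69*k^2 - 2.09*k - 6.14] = -5.73*k^2 - 3.38*k - 2.09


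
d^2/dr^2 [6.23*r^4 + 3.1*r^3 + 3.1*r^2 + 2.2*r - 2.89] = 74.76*r^2 + 18.6*r + 6.2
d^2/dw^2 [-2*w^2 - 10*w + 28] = -4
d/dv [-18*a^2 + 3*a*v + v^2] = 3*a + 2*v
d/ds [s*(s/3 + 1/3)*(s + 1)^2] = (s + 1)^2*(4*s + 1)/3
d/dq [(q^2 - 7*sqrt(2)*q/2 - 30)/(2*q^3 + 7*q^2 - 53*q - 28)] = ((4*q - 7*sqrt(2))*(2*q^3 + 7*q^2 - 53*q - 28) + (-2*q^2 + 7*sqrt(2)*q + 60)*(6*q^2 + 14*q - 53))/(2*(2*q^3 + 7*q^2 - 53*q - 28)^2)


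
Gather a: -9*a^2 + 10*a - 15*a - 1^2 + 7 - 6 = -9*a^2 - 5*a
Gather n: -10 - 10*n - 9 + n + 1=-9*n - 18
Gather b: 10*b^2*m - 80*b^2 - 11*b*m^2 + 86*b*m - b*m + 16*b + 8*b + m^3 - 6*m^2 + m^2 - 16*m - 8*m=b^2*(10*m - 80) + b*(-11*m^2 + 85*m + 24) + m^3 - 5*m^2 - 24*m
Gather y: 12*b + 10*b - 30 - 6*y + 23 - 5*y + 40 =22*b - 11*y + 33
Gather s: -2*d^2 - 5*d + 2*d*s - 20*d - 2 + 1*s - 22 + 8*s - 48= -2*d^2 - 25*d + s*(2*d + 9) - 72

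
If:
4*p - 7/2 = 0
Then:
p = 7/8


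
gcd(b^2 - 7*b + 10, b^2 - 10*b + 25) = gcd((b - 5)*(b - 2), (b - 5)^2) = b - 5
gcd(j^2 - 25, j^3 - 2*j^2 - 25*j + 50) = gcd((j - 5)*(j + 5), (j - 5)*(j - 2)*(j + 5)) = j^2 - 25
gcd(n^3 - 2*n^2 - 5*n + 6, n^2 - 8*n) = 1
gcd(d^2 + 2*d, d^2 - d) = d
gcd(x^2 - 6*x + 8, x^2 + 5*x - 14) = x - 2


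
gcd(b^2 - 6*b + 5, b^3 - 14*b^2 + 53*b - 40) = b^2 - 6*b + 5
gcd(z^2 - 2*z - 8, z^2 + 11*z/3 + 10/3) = z + 2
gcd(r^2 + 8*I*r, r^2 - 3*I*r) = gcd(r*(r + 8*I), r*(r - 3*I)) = r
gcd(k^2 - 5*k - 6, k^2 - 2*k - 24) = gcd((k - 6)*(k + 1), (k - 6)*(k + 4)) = k - 6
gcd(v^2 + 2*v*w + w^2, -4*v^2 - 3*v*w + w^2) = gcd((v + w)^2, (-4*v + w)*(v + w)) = v + w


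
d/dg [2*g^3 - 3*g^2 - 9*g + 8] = 6*g^2 - 6*g - 9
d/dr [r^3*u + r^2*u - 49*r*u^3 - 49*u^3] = u*(3*r^2 + 2*r - 49*u^2)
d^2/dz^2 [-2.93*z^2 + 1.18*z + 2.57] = -5.86000000000000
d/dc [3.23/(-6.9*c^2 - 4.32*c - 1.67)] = (44.574*c + 13.9536)/(6.9*c^2 + 4.32*c + 1.67)^2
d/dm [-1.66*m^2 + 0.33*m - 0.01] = 0.33 - 3.32*m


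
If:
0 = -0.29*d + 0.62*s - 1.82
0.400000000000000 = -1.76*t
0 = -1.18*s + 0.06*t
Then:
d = -6.30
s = -0.01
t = -0.23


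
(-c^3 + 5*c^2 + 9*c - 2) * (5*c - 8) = -5*c^4 + 33*c^3 + 5*c^2 - 82*c + 16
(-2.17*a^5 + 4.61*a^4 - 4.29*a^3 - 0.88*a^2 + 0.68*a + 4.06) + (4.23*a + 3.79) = -2.17*a^5 + 4.61*a^4 - 4.29*a^3 - 0.88*a^2 + 4.91*a + 7.85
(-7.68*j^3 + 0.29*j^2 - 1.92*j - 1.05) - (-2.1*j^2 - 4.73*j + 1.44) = -7.68*j^3 + 2.39*j^2 + 2.81*j - 2.49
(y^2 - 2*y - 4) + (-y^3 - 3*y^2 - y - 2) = -y^3 - 2*y^2 - 3*y - 6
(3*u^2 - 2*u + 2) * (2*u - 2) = 6*u^3 - 10*u^2 + 8*u - 4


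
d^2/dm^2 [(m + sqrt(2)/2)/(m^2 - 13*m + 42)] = ((2*m - 13)^2*(2*m + sqrt(2)) + (-6*m - sqrt(2) + 26)*(m^2 - 13*m + 42))/(m^2 - 13*m + 42)^3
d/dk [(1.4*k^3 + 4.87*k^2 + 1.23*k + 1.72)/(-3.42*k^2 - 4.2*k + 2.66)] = (-4.788*k^4 - 11.76*k^3 - 5.0754*k^2 + 37.6732*k + 10.4958)/(11.6964*k^4 + 28.728*k^3 - 0.554400000000001*k^2 - 22.344*k + 7.0756)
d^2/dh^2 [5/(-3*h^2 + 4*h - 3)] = 10*(9*h^2 - 12*h - 4*(3*h - 2)^2 + 9)/(3*h^2 - 4*h + 3)^3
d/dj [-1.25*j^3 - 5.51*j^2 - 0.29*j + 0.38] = -3.75*j^2 - 11.02*j - 0.29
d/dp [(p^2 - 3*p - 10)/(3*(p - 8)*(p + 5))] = 10*(3 - 2*p)/(p^4 - 6*p^3 - 71*p^2 + 240*p + 1600)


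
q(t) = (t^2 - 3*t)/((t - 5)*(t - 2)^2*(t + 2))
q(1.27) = 0.34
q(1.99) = 1673.54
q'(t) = (2*t - 3)/((t - 5)*(t - 2)^2*(t + 2)) - (t^2 - 3*t)/((t - 5)*(t - 2)^2*(t + 2)^2) - 2*(t^2 - 3*t)/((t - 5)*(t - 2)^3*(t + 2)) - (t^2 - 3*t)/((t - 5)^2*(t - 2)^2*(t + 2)) = 2*(-t^4 + 6*t^3 - 9*t^2 + 5*t - 30)/(t^7 - 12*t^6 + 37*t^5 + 46*t^4 - 344*t^3 + 208*t^2 + 720*t - 800)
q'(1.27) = 0.98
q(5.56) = 0.27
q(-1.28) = -0.11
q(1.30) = 0.37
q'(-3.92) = 0.03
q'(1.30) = 1.11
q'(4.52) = -0.70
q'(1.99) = 334027.77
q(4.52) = -0.35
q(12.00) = 0.01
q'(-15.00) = 0.00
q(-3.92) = 0.05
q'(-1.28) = 0.18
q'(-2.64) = 0.22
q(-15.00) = 0.00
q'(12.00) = 0.00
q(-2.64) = 0.14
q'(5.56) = -0.51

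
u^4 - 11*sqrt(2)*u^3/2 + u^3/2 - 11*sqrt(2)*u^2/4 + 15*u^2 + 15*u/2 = u*(u + 1/2)*(u - 3*sqrt(2))*(u - 5*sqrt(2)/2)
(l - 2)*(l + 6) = l^2 + 4*l - 12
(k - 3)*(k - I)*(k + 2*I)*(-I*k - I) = -I*k^4 + k^3 + 2*I*k^3 - 2*k^2 + I*k^2 - 3*k + 4*I*k + 6*I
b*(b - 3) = b^2 - 3*b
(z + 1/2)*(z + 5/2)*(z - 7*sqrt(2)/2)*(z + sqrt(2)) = z^4 - 5*sqrt(2)*z^3/2 + 3*z^3 - 15*sqrt(2)*z^2/2 - 23*z^2/4 - 21*z - 25*sqrt(2)*z/8 - 35/4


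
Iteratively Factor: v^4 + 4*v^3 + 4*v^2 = (v)*(v^3 + 4*v^2 + 4*v) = v*(v + 2)*(v^2 + 2*v) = v^2*(v + 2)*(v + 2)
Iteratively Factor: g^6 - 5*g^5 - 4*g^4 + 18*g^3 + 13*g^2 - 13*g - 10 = (g + 1)*(g^5 - 6*g^4 + 2*g^3 + 16*g^2 - 3*g - 10) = (g - 5)*(g + 1)*(g^4 - g^3 - 3*g^2 + g + 2) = (g - 5)*(g - 1)*(g + 1)*(g^3 - 3*g - 2) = (g - 5)*(g - 1)*(g + 1)^2*(g^2 - g - 2) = (g - 5)*(g - 2)*(g - 1)*(g + 1)^2*(g + 1)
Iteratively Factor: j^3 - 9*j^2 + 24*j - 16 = (j - 1)*(j^2 - 8*j + 16) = (j - 4)*(j - 1)*(j - 4)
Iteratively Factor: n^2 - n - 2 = (n + 1)*(n - 2)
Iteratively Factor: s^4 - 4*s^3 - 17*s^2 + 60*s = (s - 5)*(s^3 + s^2 - 12*s) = (s - 5)*(s - 3)*(s^2 + 4*s) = s*(s - 5)*(s - 3)*(s + 4)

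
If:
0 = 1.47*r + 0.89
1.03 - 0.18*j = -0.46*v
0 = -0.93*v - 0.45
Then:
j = 4.49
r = -0.61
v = -0.48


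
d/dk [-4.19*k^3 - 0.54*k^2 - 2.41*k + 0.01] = -12.57*k^2 - 1.08*k - 2.41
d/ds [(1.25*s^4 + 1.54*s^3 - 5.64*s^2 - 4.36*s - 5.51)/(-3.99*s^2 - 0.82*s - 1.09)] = (-9.975*s^5 - 9.2196*s^4 - 7.97560000000001*s^3 - 17.8074*s^2 - 31.6746*s + 0.234200000000001)/(15.9201*s^4 + 6.5436*s^3 + 9.3706*s^2 + 1.7876*s + 1.1881)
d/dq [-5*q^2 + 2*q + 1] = 2 - 10*q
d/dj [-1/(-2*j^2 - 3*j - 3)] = (-4*j - 3)/(2*j^2 + 3*j + 3)^2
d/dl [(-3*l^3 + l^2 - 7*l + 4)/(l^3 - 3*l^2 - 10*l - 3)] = (8*l^4 + 74*l^3 - 16*l^2 + 18*l + 61)/(l^6 - 6*l^5 - 11*l^4 + 54*l^3 + 118*l^2 + 60*l + 9)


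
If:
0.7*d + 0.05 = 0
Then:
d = -0.07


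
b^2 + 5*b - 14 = (b - 2)*(b + 7)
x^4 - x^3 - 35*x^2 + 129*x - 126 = (x - 3)^2*(x - 2)*(x + 7)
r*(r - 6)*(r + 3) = r^3 - 3*r^2 - 18*r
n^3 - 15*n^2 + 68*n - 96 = (n - 8)*(n - 4)*(n - 3)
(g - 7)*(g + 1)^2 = g^3 - 5*g^2 - 13*g - 7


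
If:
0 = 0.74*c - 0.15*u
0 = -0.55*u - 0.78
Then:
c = -0.29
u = -1.42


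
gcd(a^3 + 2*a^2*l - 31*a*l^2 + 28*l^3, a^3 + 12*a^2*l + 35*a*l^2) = a + 7*l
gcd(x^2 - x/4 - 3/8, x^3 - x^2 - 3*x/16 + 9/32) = x^2 - x/4 - 3/8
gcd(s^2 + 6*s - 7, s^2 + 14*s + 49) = s + 7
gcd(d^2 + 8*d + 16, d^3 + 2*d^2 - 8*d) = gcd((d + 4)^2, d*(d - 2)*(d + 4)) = d + 4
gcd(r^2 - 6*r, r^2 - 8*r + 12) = r - 6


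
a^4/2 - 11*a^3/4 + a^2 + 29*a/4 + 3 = (a/2 + 1/4)*(a - 4)*(a - 3)*(a + 1)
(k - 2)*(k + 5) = k^2 + 3*k - 10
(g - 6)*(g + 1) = g^2 - 5*g - 6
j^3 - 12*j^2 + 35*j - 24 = (j - 8)*(j - 3)*(j - 1)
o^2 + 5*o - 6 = (o - 1)*(o + 6)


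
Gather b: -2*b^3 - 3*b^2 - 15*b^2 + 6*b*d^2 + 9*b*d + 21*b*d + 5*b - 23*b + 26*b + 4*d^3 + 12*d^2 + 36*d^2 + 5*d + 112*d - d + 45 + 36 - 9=-2*b^3 - 18*b^2 + b*(6*d^2 + 30*d + 8) + 4*d^3 + 48*d^2 + 116*d + 72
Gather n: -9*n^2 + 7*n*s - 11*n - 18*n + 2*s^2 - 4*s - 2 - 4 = -9*n^2 + n*(7*s - 29) + 2*s^2 - 4*s - 6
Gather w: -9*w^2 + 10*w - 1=-9*w^2 + 10*w - 1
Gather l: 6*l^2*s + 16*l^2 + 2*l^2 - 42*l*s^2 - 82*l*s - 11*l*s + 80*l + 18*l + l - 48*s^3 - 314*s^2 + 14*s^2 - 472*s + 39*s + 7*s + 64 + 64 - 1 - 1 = l^2*(6*s + 18) + l*(-42*s^2 - 93*s + 99) - 48*s^3 - 300*s^2 - 426*s + 126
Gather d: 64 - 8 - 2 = 54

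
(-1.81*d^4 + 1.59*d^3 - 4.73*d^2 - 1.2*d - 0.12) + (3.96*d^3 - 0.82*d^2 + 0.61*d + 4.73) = -1.81*d^4 + 5.55*d^3 - 5.55*d^2 - 0.59*d + 4.61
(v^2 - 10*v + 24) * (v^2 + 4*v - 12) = v^4 - 6*v^3 - 28*v^2 + 216*v - 288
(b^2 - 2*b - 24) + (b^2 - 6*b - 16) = 2*b^2 - 8*b - 40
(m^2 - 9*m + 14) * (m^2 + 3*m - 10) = m^4 - 6*m^3 - 23*m^2 + 132*m - 140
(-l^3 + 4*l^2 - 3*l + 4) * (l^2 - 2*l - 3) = -l^5 + 6*l^4 - 8*l^3 - 2*l^2 + l - 12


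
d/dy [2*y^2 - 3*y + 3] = 4*y - 3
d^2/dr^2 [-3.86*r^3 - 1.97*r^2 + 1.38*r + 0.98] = -23.16*r - 3.94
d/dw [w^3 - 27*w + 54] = 3*w^2 - 27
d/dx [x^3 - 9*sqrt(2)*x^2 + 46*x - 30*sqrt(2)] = 3*x^2 - 18*sqrt(2)*x + 46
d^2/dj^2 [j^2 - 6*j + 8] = 2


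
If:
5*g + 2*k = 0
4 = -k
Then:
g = 8/5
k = -4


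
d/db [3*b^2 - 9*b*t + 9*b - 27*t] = 6*b - 9*t + 9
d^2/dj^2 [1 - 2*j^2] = -4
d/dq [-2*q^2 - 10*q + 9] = -4*q - 10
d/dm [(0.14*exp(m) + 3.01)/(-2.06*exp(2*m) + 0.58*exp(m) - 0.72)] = (0.2884*exp(2*m) + 12.4012*exp(m) - 1.8466)*exp(m)/(4.2436*exp(4*m) - 2.3896*exp(3*m) + 3.3028*exp(2*m) - 0.8352*exp(m) + 0.5184)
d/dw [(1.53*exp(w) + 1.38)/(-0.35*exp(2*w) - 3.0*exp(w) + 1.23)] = (0.5355*exp(2*w) + 0.966*exp(w) + 6.0219)*exp(w)/(0.1225*exp(4*w) + 2.1*exp(3*w) + 8.139*exp(2*w) - 7.38*exp(w) + 1.5129)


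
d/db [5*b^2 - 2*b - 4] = 10*b - 2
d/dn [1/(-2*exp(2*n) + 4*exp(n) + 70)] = (exp(n) - 1)*exp(n)/(-exp(2*n) + 2*exp(n) + 35)^2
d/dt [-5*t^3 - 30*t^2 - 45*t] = -15*t^2 - 60*t - 45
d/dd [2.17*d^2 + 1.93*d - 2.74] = 4.34*d + 1.93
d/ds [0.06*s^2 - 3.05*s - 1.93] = 0.12*s - 3.05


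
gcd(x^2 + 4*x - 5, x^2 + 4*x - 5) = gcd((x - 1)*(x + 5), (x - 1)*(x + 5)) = x^2 + 4*x - 5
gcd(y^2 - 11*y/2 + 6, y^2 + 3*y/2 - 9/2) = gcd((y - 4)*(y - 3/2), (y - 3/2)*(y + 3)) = y - 3/2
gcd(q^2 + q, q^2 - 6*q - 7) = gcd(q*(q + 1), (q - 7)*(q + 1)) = q + 1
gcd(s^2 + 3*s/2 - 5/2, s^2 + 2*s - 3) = s - 1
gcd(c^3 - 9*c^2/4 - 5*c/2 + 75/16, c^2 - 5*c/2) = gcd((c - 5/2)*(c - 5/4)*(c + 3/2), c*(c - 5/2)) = c - 5/2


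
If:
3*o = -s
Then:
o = -s/3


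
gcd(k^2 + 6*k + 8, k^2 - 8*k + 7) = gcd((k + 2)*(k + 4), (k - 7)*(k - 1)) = 1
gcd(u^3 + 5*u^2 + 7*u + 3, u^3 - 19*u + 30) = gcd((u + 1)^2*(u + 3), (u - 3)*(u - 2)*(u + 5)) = 1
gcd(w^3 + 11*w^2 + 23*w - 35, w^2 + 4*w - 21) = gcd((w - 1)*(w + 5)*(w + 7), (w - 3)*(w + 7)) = w + 7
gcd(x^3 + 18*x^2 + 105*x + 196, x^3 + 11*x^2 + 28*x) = x^2 + 11*x + 28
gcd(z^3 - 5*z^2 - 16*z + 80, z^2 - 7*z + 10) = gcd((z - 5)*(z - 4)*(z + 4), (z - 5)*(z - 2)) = z - 5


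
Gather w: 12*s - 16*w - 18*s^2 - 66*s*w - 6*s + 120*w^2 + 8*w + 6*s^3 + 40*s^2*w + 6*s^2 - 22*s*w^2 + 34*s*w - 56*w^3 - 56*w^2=6*s^3 - 12*s^2 + 6*s - 56*w^3 + w^2*(64 - 22*s) + w*(40*s^2 - 32*s - 8)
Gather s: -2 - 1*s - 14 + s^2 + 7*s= s^2 + 6*s - 16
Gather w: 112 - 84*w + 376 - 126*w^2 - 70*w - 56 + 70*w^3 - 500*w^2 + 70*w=70*w^3 - 626*w^2 - 84*w + 432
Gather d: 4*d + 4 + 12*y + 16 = 4*d + 12*y + 20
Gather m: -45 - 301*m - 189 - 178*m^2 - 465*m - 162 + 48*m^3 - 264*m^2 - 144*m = 48*m^3 - 442*m^2 - 910*m - 396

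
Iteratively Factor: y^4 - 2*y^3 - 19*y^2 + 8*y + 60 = (y + 3)*(y^3 - 5*y^2 - 4*y + 20) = (y - 5)*(y + 3)*(y^2 - 4) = (y - 5)*(y - 2)*(y + 3)*(y + 2)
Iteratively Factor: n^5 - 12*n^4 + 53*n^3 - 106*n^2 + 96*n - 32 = (n - 1)*(n^4 - 11*n^3 + 42*n^2 - 64*n + 32) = (n - 4)*(n - 1)*(n^3 - 7*n^2 + 14*n - 8) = (n - 4)*(n - 1)^2*(n^2 - 6*n + 8) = (n - 4)^2*(n - 1)^2*(n - 2)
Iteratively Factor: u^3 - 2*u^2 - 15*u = (u + 3)*(u^2 - 5*u) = u*(u + 3)*(u - 5)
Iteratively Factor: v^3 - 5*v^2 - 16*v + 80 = (v + 4)*(v^2 - 9*v + 20) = (v - 5)*(v + 4)*(v - 4)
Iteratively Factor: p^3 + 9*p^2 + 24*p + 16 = (p + 1)*(p^2 + 8*p + 16) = (p + 1)*(p + 4)*(p + 4)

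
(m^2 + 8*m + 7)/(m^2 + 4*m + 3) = (m + 7)/(m + 3)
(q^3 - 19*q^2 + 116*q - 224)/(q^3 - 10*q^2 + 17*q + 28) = (q - 8)/(q + 1)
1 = 1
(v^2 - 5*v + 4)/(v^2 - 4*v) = (v - 1)/v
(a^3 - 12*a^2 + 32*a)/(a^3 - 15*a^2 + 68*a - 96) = a/(a - 3)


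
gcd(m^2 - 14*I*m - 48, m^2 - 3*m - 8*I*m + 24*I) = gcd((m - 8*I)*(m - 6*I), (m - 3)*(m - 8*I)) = m - 8*I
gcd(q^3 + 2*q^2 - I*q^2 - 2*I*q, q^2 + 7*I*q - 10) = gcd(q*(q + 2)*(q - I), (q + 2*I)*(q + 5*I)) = 1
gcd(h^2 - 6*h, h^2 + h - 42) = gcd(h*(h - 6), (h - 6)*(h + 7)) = h - 6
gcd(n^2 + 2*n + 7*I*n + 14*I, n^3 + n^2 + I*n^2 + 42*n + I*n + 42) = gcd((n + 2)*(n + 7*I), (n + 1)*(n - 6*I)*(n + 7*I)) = n + 7*I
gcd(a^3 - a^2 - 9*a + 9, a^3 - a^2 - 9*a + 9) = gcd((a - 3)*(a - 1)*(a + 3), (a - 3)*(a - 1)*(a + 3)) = a^3 - a^2 - 9*a + 9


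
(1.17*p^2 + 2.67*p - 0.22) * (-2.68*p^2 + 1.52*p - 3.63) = -3.1356*p^4 - 5.3772*p^3 + 0.4009*p^2 - 10.0265*p + 0.7986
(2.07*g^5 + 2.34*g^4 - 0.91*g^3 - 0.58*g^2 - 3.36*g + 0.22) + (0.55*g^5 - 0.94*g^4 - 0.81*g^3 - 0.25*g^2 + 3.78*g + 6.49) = 2.62*g^5 + 1.4*g^4 - 1.72*g^3 - 0.83*g^2 + 0.42*g + 6.71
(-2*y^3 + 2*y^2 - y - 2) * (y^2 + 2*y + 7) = -2*y^5 - 2*y^4 - 11*y^3 + 10*y^2 - 11*y - 14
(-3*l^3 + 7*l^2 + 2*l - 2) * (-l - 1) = 3*l^4 - 4*l^3 - 9*l^2 + 2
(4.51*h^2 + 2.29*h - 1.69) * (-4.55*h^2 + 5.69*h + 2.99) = -20.5205*h^4 + 15.2424*h^3 + 34.2045*h^2 - 2.769*h - 5.0531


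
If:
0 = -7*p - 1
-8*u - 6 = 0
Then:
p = -1/7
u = -3/4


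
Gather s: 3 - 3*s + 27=30 - 3*s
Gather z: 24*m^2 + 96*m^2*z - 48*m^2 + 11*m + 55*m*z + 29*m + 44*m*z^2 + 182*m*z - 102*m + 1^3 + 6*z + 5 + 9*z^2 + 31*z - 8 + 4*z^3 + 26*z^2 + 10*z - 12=-24*m^2 - 62*m + 4*z^3 + z^2*(44*m + 35) + z*(96*m^2 + 237*m + 47) - 14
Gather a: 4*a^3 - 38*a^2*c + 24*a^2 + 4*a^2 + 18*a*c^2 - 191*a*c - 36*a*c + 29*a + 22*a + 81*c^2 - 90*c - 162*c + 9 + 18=4*a^3 + a^2*(28 - 38*c) + a*(18*c^2 - 227*c + 51) + 81*c^2 - 252*c + 27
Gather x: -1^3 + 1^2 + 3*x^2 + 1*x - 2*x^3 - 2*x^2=-2*x^3 + x^2 + x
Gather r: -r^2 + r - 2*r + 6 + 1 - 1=-r^2 - r + 6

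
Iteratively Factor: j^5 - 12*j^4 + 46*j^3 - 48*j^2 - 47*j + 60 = (j - 5)*(j^4 - 7*j^3 + 11*j^2 + 7*j - 12) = (j - 5)*(j - 3)*(j^3 - 4*j^2 - j + 4) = (j - 5)*(j - 3)*(j + 1)*(j^2 - 5*j + 4) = (j - 5)*(j - 3)*(j - 1)*(j + 1)*(j - 4)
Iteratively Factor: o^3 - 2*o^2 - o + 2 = (o - 2)*(o^2 - 1) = (o - 2)*(o + 1)*(o - 1)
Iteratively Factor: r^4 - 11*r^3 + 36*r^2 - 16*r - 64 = (r + 1)*(r^3 - 12*r^2 + 48*r - 64) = (r - 4)*(r + 1)*(r^2 - 8*r + 16) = (r - 4)^2*(r + 1)*(r - 4)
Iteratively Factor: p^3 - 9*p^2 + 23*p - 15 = (p - 3)*(p^2 - 6*p + 5) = (p - 5)*(p - 3)*(p - 1)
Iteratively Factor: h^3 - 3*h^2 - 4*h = (h + 1)*(h^2 - 4*h) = h*(h + 1)*(h - 4)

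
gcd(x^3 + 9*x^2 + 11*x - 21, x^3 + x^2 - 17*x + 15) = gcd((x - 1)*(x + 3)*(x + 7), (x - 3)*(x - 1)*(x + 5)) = x - 1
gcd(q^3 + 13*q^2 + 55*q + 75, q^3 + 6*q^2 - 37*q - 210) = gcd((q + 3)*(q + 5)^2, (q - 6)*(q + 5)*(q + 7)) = q + 5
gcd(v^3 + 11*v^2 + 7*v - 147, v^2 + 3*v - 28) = v + 7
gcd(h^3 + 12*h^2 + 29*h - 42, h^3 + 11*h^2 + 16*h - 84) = h^2 + 13*h + 42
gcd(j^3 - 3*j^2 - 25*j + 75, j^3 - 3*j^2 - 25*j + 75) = j^3 - 3*j^2 - 25*j + 75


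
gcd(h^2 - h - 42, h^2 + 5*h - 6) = h + 6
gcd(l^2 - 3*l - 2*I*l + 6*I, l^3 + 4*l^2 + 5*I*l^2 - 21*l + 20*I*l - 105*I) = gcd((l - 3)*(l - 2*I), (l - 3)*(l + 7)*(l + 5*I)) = l - 3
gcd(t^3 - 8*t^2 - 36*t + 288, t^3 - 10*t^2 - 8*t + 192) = t^2 - 14*t + 48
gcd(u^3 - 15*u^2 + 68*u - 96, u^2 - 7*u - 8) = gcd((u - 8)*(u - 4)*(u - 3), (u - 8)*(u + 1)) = u - 8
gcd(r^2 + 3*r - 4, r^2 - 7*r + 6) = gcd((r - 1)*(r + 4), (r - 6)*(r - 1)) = r - 1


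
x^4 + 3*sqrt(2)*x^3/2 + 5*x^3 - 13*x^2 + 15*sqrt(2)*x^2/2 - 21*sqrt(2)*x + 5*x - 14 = (x - 2)*(x + 7)*(x + sqrt(2)/2)*(x + sqrt(2))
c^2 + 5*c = c*(c + 5)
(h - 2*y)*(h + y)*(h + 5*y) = h^3 + 4*h^2*y - 7*h*y^2 - 10*y^3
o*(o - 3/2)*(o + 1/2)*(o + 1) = o^4 - 7*o^2/4 - 3*o/4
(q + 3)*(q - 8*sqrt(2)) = q^2 - 8*sqrt(2)*q + 3*q - 24*sqrt(2)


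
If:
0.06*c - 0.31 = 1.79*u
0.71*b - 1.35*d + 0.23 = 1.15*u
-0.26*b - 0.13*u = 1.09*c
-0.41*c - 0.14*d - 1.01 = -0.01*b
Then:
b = 32.38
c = -7.67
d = 17.56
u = -0.43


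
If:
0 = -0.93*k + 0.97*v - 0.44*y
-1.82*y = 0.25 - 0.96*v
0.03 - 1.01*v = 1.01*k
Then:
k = 0.05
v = -0.02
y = -0.15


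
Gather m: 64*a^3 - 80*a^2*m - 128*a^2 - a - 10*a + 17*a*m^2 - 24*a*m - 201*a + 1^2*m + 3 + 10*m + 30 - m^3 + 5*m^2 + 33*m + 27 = 64*a^3 - 128*a^2 - 212*a - m^3 + m^2*(17*a + 5) + m*(-80*a^2 - 24*a + 44) + 60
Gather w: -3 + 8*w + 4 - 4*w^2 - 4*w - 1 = -4*w^2 + 4*w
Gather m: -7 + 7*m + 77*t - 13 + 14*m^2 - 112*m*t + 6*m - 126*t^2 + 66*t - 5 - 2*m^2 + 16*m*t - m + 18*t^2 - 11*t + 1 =12*m^2 + m*(12 - 96*t) - 108*t^2 + 132*t - 24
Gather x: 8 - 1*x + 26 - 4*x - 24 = 10 - 5*x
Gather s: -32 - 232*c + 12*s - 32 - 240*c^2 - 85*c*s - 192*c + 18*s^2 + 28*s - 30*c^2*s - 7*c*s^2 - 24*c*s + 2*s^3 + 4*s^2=-240*c^2 - 424*c + 2*s^3 + s^2*(22 - 7*c) + s*(-30*c^2 - 109*c + 40) - 64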